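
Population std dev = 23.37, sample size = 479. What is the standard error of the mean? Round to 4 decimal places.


SE = sigma / sqrt(n)
sqrt(479) ≈ 21.886069
SE = 23.37 / 21.886069 ≈ 1.067803

1.0678


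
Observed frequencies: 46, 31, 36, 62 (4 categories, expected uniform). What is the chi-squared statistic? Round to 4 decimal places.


chi2 = sum((O-E)^2/E), E = total/4
total = 175, E = 175/4 = 43.75
(46 - 43.75)^2 / 43.75 = 5.0625 / 43.75 = 81/700 ≈ 0.115714
(31 - 43.75)^2 / 43.75 = 162.5625 / 43.75 = 2601/700 ≈ 3.715714
(36 - 43.75)^2 / 43.75 = 60.0625 / 43.75 = 961/700 ≈ 1.372857
(62 - 43.75)^2 / 43.75 = 333.0625 / 43.75 = 5329/700 ≈ 7.612857
chi2 = 2243/175 ≈ 12.817143

12.8171


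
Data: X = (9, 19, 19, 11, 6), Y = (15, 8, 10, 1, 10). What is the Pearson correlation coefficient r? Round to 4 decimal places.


r = sum((xi-xbar)(yi-ybar)) / sqrt(sum((xi-xbar)^2) * sum((yi-ybar)^2))
n = 5, xbar = 64/5 = 12.8, ybar = 44/5 = 8.8
Sxy = sum((xi-xbar)(yi-ybar)) = -15.2
Sxx = sum((xi-xbar)^2) = 140.8
Syy = sum((yi-ybar)^2) = 102.8
sqrt(Sxx*Syy) ≈ 120.308936
r = Sxy / sqrt(Sxx*Syy) = -15.2 / 120.308936 ≈ -0.126341

-0.1263


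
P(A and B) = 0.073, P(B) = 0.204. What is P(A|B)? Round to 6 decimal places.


P(A|B) = P(A and B) / P(B) = 0.073 / 0.204 = 73/204 ≈ 0.35784314

0.357843


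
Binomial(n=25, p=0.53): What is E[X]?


E[X] = n*p = 25 * 0.53 = 13.25

13.25


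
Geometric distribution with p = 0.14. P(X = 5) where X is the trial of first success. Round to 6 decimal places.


P = (1-p)^(k-1) * p
(1-p)^(k-1) = 0.86^4 ≈ 0.5470082
P = 0.5470082 * 0.14 ≈ 0.07658114

0.076581


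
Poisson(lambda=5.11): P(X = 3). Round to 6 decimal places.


P = e^(-lam) * lam^k / k!
e^(-5.11) ≈ 0.006036083
lam^k = 5.11^3 = 133.432831
k! = 3! = 6
P = 0.006036083 * 133.432831 / 6 ≈ 0.134235

0.134235


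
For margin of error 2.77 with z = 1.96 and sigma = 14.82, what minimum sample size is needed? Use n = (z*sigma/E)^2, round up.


z*sigma/E = 1.96 * 14.82 / 2.77 = 72618/6925 ≈ 10.486354
(z*sigma/E)^2 ≈ 109.963616
round up: n = 110

110


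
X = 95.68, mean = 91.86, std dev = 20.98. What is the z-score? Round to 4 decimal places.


z = (X - mu) / sigma
X - mu = 95.68 - 91.86 = 3.82
z = 3.82 / 20.98 = 191/1049 ≈ 0.182078

0.1821


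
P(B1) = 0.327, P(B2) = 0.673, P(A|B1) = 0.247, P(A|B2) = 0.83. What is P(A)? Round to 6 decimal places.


P(A) = P(A|B1)*P(B1) + P(A|B2)*P(B2)
P(A|B1)*P(B1) = 0.247 * 0.327 = 0.080769
P(A|B2)*P(B2) = 0.83 * 0.673 = 0.55859
P(A) = 0.080769 + 0.55859 = 0.639359

0.639359


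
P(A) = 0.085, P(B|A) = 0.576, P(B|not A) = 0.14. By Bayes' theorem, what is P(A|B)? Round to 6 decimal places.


P(A|B) = P(B|A)*P(A) / P(B), P(B) = P(B|A)*P(A) + P(B|not A)*P(not A)
P(B|A)*P(A) = 0.576 * 0.085 = 0.04896
P(B|not A)*P(not A) = 0.14 * 0.915 = 0.1281
P(B) = 0.04896 + 0.1281 = 0.17706
P(A|B) = 0.04896 / 0.17706 = 816/2951 ≈ 0.27651644

0.276516


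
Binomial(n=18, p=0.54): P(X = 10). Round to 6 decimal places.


P = C(n,k) * p^k * (1-p)^(n-k)
C(18,10) = 43758
p^k = 0.54^10 ≈ 0.002108325
(1-p)^(n-k) = 0.46^8 ≈ 0.002004761
P = 43758 * 0.002108325 * 0.002004761 ≈ 0.184951

0.184951


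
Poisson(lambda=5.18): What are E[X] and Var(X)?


E[X] = Var(X) = lambda = 5.18

5.18, 5.18


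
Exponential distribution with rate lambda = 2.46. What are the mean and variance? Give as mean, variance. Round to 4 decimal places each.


mean = 1/lam, var = 1/lam^2
mean = 1 / 2.46 = 50/123 ≈ 0.406504
lam^2 = 2.46^2 = 6.0516
var = 1 / 6.0516 ≈ 0.165246

0.4065, 0.1652


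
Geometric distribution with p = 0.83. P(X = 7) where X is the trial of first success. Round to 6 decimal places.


P = (1-p)^(k-1) * p
(1-p)^(k-1) = 0.17^6 ≈ 0.00002413757
P = 0.00002413757 * 0.83 ≈ 0.00002003418

0.000020


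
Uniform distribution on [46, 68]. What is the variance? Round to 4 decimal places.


Var = (b-a)^2 / 12
(b-a)^2 = (68 - 46)^2 = 484
Var = 484/12 ≈ 40.333333

40.3333


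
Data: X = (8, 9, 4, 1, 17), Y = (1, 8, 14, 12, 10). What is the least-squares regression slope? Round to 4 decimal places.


b = sum((xi-xbar)(yi-ybar)) / sum((xi-xbar)^2)
n = 5, xbar = 39/5 = 7.8, ybar = 45/5 = 9
Sxy = sum((xi-xbar)(yi-ybar)) = -33
Sxx = sum((xi-xbar)^2) = 146.8
b = Sxy / Sxx = -165/734 ≈ -0.224796

-0.2248


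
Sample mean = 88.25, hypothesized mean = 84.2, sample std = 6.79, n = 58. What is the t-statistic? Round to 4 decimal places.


t = (xbar - mu0) / (s/sqrt(n))
xbar - mu0 = 88.25 - 84.2 = 4.05
sqrt(58) ≈ 7.61577311
s/sqrt(n) = 6.79 / 7.61577311 ≈ 0.89157068
t = 4.05 / 0.89157068 ≈ 4.542545

4.5425


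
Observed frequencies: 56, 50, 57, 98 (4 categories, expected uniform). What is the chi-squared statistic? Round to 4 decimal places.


chi2 = sum((O-E)^2/E), E = total/4
total = 261, E = 261/4 = 65.25
(56 - 65.25)^2 / 65.25 = 85.5625 / 65.25 = 1369/1044 ≈ 1.311303
(50 - 65.25)^2 / 65.25 = 232.5625 / 65.25 = 3721/1044 ≈ 3.564176
(57 - 65.25)^2 / 65.25 = 68.0625 / 65.25 = 121/116 ≈ 1.043103
(98 - 65.25)^2 / 65.25 = 1072.5625 / 65.25 = 17161/1044 ≈ 16.437739
chi2 = 1945/87 ≈ 22.356322

22.3563


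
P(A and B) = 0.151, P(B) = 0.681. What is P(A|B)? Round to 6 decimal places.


P(A|B) = P(A and B) / P(B) = 0.151 / 0.681 = 151/681 ≈ 0.22173275

0.221733


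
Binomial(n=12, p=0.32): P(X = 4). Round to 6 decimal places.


P = C(n,k) * p^k * (1-p)^(n-k)
C(12,4) = 495
p^k = 0.32^4 = 0.01048576
(1-p)^(n-k) = 0.68^8 ≈ 0.04571632
P = 495 * 0.01048576 * 0.04571632 ≈ 0.237288

0.237288


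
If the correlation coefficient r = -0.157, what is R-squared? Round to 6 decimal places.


R^2 = r^2 = (-0.157)^2 = 0.024649

0.024649


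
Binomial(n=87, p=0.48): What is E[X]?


E[X] = n*p = 87 * 0.48 = 41.76

41.76


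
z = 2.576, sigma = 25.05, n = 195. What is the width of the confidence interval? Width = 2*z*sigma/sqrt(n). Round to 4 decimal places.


width = 2*z*sigma/sqrt(n)
2*z*sigma = 2 * 2.576 * 25.05 = 129.0576
sqrt(195) ≈ 13.964240
width = 129.0576 / 13.964240 ≈ 9.242007

9.2420


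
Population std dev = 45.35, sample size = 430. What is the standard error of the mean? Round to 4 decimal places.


SE = sigma / sqrt(n)
sqrt(430) ≈ 20.736441
SE = 45.35 / 20.736441 ≈ 2.186971

2.1870


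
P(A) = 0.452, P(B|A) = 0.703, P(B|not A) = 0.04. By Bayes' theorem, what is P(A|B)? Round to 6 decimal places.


P(A|B) = P(B|A)*P(A) / P(B), P(B) = P(B|A)*P(A) + P(B|not A)*P(not A)
P(B|A)*P(A) = 0.703 * 0.452 = 0.317756
P(B|not A)*P(not A) = 0.04 * 0.548 = 0.02192
P(B) = 0.317756 + 0.02192 = 0.339676
P(A|B) = 0.317756 / 0.339676 ≈ 0.93546792

0.935468


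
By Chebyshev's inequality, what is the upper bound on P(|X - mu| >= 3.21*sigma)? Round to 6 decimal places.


P <= 1/k^2
k^2 = 3.21^2 = 10.3041
1/k^2 = 1 / 10.3041 ≈ 0.09704875

0.097049


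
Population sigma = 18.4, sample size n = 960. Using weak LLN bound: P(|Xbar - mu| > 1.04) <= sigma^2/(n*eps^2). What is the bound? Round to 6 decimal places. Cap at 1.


bound = min(1, sigma^2/(n*eps^2))
sigma^2 = 18.4^2 = 338.56
n*eps^2 = 960 * 1.04^2 = 960 * 1.0816 = 1038.336
sigma^2/(n*eps^2) = 338.56 / 1038.336 = 2645/8112 ≈ 0.32606016

0.326060


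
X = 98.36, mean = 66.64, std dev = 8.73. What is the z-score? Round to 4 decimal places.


z = (X - mu) / sigma
X - mu = 98.36 - 66.64 = 31.72
z = 31.72 / 8.73 = 3172/873 ≈ 3.633448

3.6334


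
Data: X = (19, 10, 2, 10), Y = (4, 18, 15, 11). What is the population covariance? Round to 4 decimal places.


Cov = (1/n)*sum((xi-xbar)(yi-ybar))
n = 4, xbar = 41/4 = 10.25, ybar = 48/4 = 12
sum((xi-xbar)(yi-ybar)) = -96
Cov = -96 / 4 = -24

-24.0000


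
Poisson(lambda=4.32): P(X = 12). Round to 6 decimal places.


P = e^(-lam) * lam^k / k!
e^(-4.32) ≈ 0.01329988
lam^k = 4.32^12 ≈ 42247883.974617
k! = 12! = 479001600
P = 0.01329988 * 42247883.974617 / 479001600 ≈ 0.001173

0.001173


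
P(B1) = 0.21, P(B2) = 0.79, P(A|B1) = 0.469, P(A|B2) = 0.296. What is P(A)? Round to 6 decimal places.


P(A) = P(A|B1)*P(B1) + P(A|B2)*P(B2)
P(A|B1)*P(B1) = 0.469 * 0.21 = 0.09849
P(A|B2)*P(B2) = 0.296 * 0.79 = 0.23384
P(A) = 0.09849 + 0.23384 = 0.33233

0.332330


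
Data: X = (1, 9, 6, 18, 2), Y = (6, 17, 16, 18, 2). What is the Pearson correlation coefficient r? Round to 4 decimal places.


r = sum((xi-xbar)(yi-ybar)) / sqrt(sum((xi-xbar)^2) * sum((yi-ybar)^2))
n = 5, xbar = 36/5 = 7.2, ybar = 59/5 = 11.8
Sxy = sum((xi-xbar)(yi-ybar)) = 158.2
Sxx = sum((xi-xbar)^2) = 186.8
Syy = sum((yi-ybar)^2) = 212.8
sqrt(Sxx*Syy) ≈ 199.376629
r = Sxy / sqrt(Sxx*Syy) = 158.2 / 199.376629 ≈ 0.793473

0.7935


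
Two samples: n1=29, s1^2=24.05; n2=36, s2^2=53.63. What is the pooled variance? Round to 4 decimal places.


sp^2 = ((n1-1)*s1^2 + (n2-1)*s2^2)/(n1+n2-2)
(n1-1)*s1^2 = 28 * 24.05 = 673.4
(n2-1)*s2^2 = 35 * 53.63 = 1877.05
numerator = 673.4 + 1877.05 = 2550.45
n1+n2-2 = 63
sp^2 = 2550.45 / 63 = 2429/60 ≈ 40.483333

40.4833


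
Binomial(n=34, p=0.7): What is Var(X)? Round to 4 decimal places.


Var = n*p*(1-p) = 34 * 0.7 * 0.3 = 7.14

7.1400


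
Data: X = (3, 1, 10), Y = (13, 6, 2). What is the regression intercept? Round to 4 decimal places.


a = ybar - b*xbar, where b = sum((xi-xbar)(yi-ybar)) / sum((xi-xbar)^2)
n = 3, xbar = 14/3 ≈ 4.666667, ybar = 21/3 = 7
Sxy = sum((xi-xbar)(yi-ybar)) = -33
Sxx = sum((xi-xbar)^2) = 134/3 ≈ 44.666667
b = Sxy / Sxx = -99/134 ≈ -0.738806
a = 7 - (-0.738806) * 4.666667 = 700/67 ≈ 10.447761

10.4478


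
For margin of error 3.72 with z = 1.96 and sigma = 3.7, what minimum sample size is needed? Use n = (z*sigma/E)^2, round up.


z*sigma/E = 1.96 * 3.7 / 3.72 = 1813/930 ≈ 1.949462
(z*sigma/E)^2 ≈ 3.800404
round up: n = 4

4


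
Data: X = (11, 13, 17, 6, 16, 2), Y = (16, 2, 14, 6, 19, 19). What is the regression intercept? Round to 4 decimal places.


a = ybar - b*xbar, where b = sum((xi-xbar)(yi-ybar)) / sum((xi-xbar)^2)
n = 6, xbar = 65/6 ≈ 10.833333, ybar = 76/6 = 38/3 ≈ 12.666667
Sxy = sum((xi-xbar)(yi-ybar)) = -16/3 ≈ -5.333333
Sxx = sum((xi-xbar)^2) = 1025/6 ≈ 170.833333
b = Sxy / Sxx = -32/1025 ≈ -0.031220
a = 12.666667 - (-0.031220) * 10.833333 = 2666/205 ≈ 13.004878

13.0049


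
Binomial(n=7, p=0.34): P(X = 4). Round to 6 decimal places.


P = C(n,k) * p^k * (1-p)^(n-k)
C(7,4) = 35
p^k = 0.34^4 = 0.01336336
(1-p)^(n-k) = 0.66^3 = 0.287496
P = 35 * 0.01336336 * 0.287496 ≈ 0.134467

0.134467


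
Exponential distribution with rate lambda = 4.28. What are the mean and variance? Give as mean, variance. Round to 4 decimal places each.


mean = 1/lam, var = 1/lam^2
mean = 1 / 4.28 = 25/107 ≈ 0.233645
lam^2 = 4.28^2 = 18.3184
var = 1 / 18.3184 ≈ 0.054590

0.2336, 0.0546


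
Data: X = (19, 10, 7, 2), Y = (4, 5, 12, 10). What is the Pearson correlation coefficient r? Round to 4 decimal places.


r = sum((xi-xbar)(yi-ybar)) / sqrt(sum((xi-xbar)^2) * sum((yi-ybar)^2))
n = 4, xbar = 38/4 = 9.5, ybar = 31/4 = 7.75
Sxy = sum((xi-xbar)(yi-ybar)) = -64.5
Sxx = sum((xi-xbar)^2) = 153
Syy = sum((yi-ybar)^2) = 44.75
sqrt(Sxx*Syy) ≈ 82.745090
r = Sxy / sqrt(Sxx*Syy) = -64.5 / 82.745090 ≈ -0.779502

-0.7795


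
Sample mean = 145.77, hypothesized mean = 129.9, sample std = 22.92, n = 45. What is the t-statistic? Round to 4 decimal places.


t = (xbar - mu0) / (s/sqrt(n))
xbar - mu0 = 145.77 - 129.9 = 15.87
sqrt(45) ≈ 6.70820393
s/sqrt(n) = 22.92 / 6.70820393 ≈ 3.41671187
t = 15.87 / 3.41671187 ≈ 4.644817

4.6448


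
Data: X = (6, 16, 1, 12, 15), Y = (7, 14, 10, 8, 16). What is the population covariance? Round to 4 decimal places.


Cov = (1/n)*sum((xi-xbar)(yi-ybar))
n = 5, xbar = 50/5 = 10, ybar = 55/5 = 11
sum((xi-xbar)(yi-ybar)) = 62
Cov = 62 / 5 = 12.4

12.4000


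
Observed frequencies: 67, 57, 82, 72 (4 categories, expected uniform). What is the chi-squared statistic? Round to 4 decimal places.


chi2 = sum((O-E)^2/E), E = total/4
total = 278, E = 278/4 = 69.5
(67 - 69.5)^2 / 69.5 = 6.25 / 69.5 = 25/278 ≈ 0.089928
(57 - 69.5)^2 / 69.5 = 156.25 / 69.5 = 625/278 ≈ 2.248201
(82 - 69.5)^2 / 69.5 = 156.25 / 69.5 = 625/278 ≈ 2.248201
(72 - 69.5)^2 / 69.5 = 6.25 / 69.5 = 25/278 ≈ 0.089928
chi2 = 650/139 ≈ 4.676259

4.6763


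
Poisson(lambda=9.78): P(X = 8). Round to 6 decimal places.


P = e^(-lam) * lam^k / k!
e^(-9.78) ≈ 0.00005657180
lam^k = 9.78^8 ≈ 83697182.447135
k! = 8! = 40320
P = 0.00005657180 * 83697182.447135 / 40320 ≈ 0.117433

0.117433


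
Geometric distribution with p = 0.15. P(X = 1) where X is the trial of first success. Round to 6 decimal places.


P = (1-p)^(k-1) * p
(1-p)^(k-1) = 0.85^0 = 1
P = 1 * 0.15 = 0.15

0.150000


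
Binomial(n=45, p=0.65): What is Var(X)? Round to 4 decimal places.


Var = n*p*(1-p) = 45 * 0.65 * 0.35 = 10.2375

10.2375


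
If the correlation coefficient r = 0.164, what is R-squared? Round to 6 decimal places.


R^2 = r^2 = (0.164)^2 = 0.026896

0.026896


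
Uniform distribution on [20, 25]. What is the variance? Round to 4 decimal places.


Var = (b-a)^2 / 12
(b-a)^2 = (25 - 20)^2 = 25
Var = 25/12 ≈ 2.083333

2.0833


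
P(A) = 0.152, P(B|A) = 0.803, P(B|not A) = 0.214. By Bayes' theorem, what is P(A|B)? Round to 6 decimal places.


P(A|B) = P(B|A)*P(A) / P(B), P(B) = P(B|A)*P(A) + P(B|not A)*P(not A)
P(B|A)*P(A) = 0.803 * 0.152 = 0.122056
P(B|not A)*P(not A) = 0.214 * 0.848 = 0.181472
P(B) = 0.122056 + 0.181472 = 0.303528
P(A|B) = 0.122056 / 0.303528 ≈ 0.40212435

0.402124


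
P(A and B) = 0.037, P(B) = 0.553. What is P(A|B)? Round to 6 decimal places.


P(A|B) = P(A and B) / P(B) = 0.037 / 0.553 = 37/553 ≈ 0.06690778

0.066908


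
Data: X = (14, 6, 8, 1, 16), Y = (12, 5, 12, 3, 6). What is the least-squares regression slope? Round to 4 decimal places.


b = sum((xi-xbar)(yi-ybar)) / sum((xi-xbar)^2)
n = 5, xbar = 45/5 = 9, ybar = 38/5 = 7.6
Sxy = sum((xi-xbar)(yi-ybar)) = 51
Sxx = sum((xi-xbar)^2) = 148
b = Sxy / Sxx = 51/148 ≈ 0.344595

0.3446


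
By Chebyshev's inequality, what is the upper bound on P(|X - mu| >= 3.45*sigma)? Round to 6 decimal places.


P <= 1/k^2
k^2 = 3.45^2 = 11.9025
1/k^2 = 1 / 11.9025 = 400/4761 ≈ 0.08401596

0.084016


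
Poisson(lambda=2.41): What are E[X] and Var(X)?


E[X] = Var(X) = lambda = 2.41

2.41, 2.41


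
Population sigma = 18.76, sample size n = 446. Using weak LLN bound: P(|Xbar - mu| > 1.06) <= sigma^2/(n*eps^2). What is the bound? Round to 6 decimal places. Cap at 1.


bound = min(1, sigma^2/(n*eps^2))
sigma^2 = 18.76^2 = 351.9376
n*eps^2 = 446 * 1.06^2 = 446 * 1.1236 = 501.1256
sigma^2/(n*eps^2) = 351.9376 / 501.1256 ≈ 0.70229420

0.702294


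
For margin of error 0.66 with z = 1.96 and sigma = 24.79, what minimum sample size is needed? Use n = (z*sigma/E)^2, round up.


z*sigma/E = 1.96 * 24.79 / 0.66 = 121471/1650 ≈ 73.618788
(z*sigma/E)^2 ≈ 5419.725929
round up: n = 5420

5420


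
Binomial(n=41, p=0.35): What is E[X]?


E[X] = n*p = 41 * 0.35 = 14.35

14.35


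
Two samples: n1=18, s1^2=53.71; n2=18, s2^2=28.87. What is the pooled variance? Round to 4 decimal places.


sp^2 = ((n1-1)*s1^2 + (n2-1)*s2^2)/(n1+n2-2)
(n1-1)*s1^2 = 17 * 53.71 = 913.07
(n2-1)*s2^2 = 17 * 28.87 = 490.79
numerator = 913.07 + 490.79 = 1403.86
n1+n2-2 = 34
sp^2 = 1403.86 / 34 = 41.29

41.2900


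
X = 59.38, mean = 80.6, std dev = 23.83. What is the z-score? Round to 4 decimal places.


z = (X - mu) / sigma
X - mu = 59.38 - 80.6 = -21.22
z = -21.22 / 23.83 = -2122/2383 ≈ -0.890474

-0.8905


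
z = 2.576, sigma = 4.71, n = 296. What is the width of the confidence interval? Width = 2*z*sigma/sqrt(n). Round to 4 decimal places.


width = 2*z*sigma/sqrt(n)
2*z*sigma = 2 * 2.576 * 4.71 = 24.26592
sqrt(296) ≈ 17.204651
width = 24.26592 / 17.204651 ≈ 1.410428

1.4104


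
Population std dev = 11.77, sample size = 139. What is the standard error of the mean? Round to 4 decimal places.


SE = sigma / sqrt(n)
sqrt(139) ≈ 11.789826
SE = 11.77 / 11.789826 ≈ 0.998318

0.9983


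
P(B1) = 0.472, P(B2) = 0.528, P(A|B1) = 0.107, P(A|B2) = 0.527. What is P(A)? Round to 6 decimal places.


P(A) = P(A|B1)*P(B1) + P(A|B2)*P(B2)
P(A|B1)*P(B1) = 0.107 * 0.472 = 0.050504
P(A|B2)*P(B2) = 0.527 * 0.528 = 0.278256
P(A) = 0.050504 + 0.278256 = 0.32876

0.328760


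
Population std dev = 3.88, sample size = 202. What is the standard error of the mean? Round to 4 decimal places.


SE = sigma / sqrt(n)
sqrt(202) ≈ 14.212670
SE = 3.88 / 14.212670 ≈ 0.272996

0.2730


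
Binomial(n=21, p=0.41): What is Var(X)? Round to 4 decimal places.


Var = n*p*(1-p) = 21 * 0.41 * 0.59 = 5.0799

5.0799


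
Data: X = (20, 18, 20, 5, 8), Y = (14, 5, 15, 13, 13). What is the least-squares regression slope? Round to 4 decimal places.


b = sum((xi-xbar)(yi-ybar)) / sum((xi-xbar)^2)
n = 5, xbar = 71/5 = 14.2, ybar = 60/5 = 12
Sxy = sum((xi-xbar)(yi-ybar)) = -13
Sxx = sum((xi-xbar)^2) = 204.8
b = Sxy / Sxx = -65/1024 ≈ -0.063477

-0.0635


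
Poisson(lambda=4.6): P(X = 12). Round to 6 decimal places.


P = e^(-lam) * lam^k / k!
e^(-4.6) ≈ 0.01005184
lam^k = 4.6^12 ≈ 89762301.673555
k! = 12! = 479001600
P = 0.01005184 * 89762301.673555 / 479001600 ≈ 0.001884

0.001884


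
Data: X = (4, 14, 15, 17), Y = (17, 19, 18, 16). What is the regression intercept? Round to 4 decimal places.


a = ybar - b*xbar, where b = sum((xi-xbar)(yi-ybar)) / sum((xi-xbar)^2)
n = 4, xbar = 50/4 = 12.5, ybar = 70/4 = 17.5
Sxy = sum((xi-xbar)(yi-ybar)) = 1
Sxx = sum((xi-xbar)^2) = 101
b = Sxy / Sxx = 1/101 ≈ 0.009901
a = 17.5 - 0.009901 * 12.5 = 1755/101 ≈ 17.376238

17.3762


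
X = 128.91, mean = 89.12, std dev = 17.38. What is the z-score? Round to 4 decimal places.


z = (X - mu) / sigma
X - mu = 128.91 - 89.12 = 39.79
z = 39.79 / 17.38 = 3979/1738 ≈ 2.289413

2.2894


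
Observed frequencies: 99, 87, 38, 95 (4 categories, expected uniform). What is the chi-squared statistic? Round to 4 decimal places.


chi2 = sum((O-E)^2/E), E = total/4
total = 319, E = 319/4 = 79.75
(99 - 79.75)^2 / 79.75 = 370.5625 / 79.75 = 539/116 ≈ 4.646552
(87 - 79.75)^2 / 79.75 = 52.5625 / 79.75 = 29/44 ≈ 0.659091
(38 - 79.75)^2 / 79.75 = 1743.0625 / 79.75 = 27889/1276 ≈ 21.856583
(95 - 79.75)^2 / 79.75 = 232.5625 / 79.75 = 3721/1276 ≈ 2.916144
chi2 = 9595/319 ≈ 30.078370

30.0784


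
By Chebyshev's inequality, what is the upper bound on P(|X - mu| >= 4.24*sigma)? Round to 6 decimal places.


P <= 1/k^2
k^2 = 4.24^2 = 17.9776
1/k^2 = 1 / 17.9776 ≈ 0.05562478

0.055625


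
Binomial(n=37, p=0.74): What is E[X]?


E[X] = n*p = 37 * 0.74 = 27.38

27.38


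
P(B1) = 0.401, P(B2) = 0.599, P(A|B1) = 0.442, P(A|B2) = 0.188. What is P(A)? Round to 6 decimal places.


P(A) = P(A|B1)*P(B1) + P(A|B2)*P(B2)
P(A|B1)*P(B1) = 0.442 * 0.401 = 0.177242
P(A|B2)*P(B2) = 0.188 * 0.599 = 0.112612
P(A) = 0.177242 + 0.112612 = 0.289854

0.289854


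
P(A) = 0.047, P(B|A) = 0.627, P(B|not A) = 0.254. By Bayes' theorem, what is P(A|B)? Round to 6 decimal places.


P(A|B) = P(B|A)*P(A) / P(B), P(B) = P(B|A)*P(A) + P(B|not A)*P(not A)
P(B|A)*P(A) = 0.627 * 0.047 = 0.029469
P(B|not A)*P(not A) = 0.254 * 0.953 = 0.242062
P(B) = 0.029469 + 0.242062 = 0.271531
P(A|B) = 0.029469 / 0.271531 ≈ 0.10852904

0.108529


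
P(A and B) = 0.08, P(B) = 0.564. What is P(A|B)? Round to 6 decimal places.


P(A|B) = P(A and B) / P(B) = 0.08 / 0.564 = 20/141 ≈ 0.14184397

0.141844


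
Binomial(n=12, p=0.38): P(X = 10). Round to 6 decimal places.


P = C(n,k) * p^k * (1-p)^(n-k)
C(12,10) = 66
p^k = 0.38^10 ≈ 0.00006278212
(1-p)^(n-k) = 0.62^2 = 0.3844
P = 66 * 0.00006278212 * 0.3844 ≈ 0.001593

0.001593


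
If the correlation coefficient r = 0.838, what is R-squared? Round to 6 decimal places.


R^2 = r^2 = (0.838)^2 = 0.702244

0.702244


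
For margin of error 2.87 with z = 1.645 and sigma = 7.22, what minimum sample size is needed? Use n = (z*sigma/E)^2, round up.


z*sigma/E = 1.645 * 7.22 / 2.87 = 16967/4100 ≈ 4.138293
(z*sigma/E)^2 ≈ 17.125466
round up: n = 18

18


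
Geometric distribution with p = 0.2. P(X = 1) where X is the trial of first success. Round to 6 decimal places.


P = (1-p)^(k-1) * p
(1-p)^(k-1) = 0.8^0 = 1
P = 1 * 0.2 = 0.2

0.200000


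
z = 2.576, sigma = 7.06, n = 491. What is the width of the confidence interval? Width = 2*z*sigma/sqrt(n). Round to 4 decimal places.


width = 2*z*sigma/sqrt(n)
2*z*sigma = 2 * 2.576 * 7.06 = 36.37312
sqrt(491) ≈ 22.158520
width = 36.37312 / 22.158520 ≈ 1.641496

1.6415


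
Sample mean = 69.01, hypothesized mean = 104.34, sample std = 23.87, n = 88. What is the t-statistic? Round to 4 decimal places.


t = (xbar - mu0) / (s/sqrt(n))
xbar - mu0 = 69.01 - 104.34 = -35.33
sqrt(88) ≈ 9.38083152
s/sqrt(n) = 23.87 / 9.38083152 ≈ 2.54455055
t = -35.33 / 2.54455055 ≈ -13.884574

-13.8846


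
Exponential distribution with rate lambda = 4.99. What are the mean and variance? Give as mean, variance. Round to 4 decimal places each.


mean = 1/lam, var = 1/lam^2
mean = 1 / 4.99 = 100/499 ≈ 0.200401
lam^2 = 4.99^2 = 24.9001
var = 1 / 24.9001 ≈ 0.040160

0.2004, 0.0402


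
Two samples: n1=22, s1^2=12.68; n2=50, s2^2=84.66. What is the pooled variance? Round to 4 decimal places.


sp^2 = ((n1-1)*s1^2 + (n2-1)*s2^2)/(n1+n2-2)
(n1-1)*s1^2 = 21 * 12.68 = 266.28
(n2-1)*s2^2 = 49 * 84.66 = 4148.34
numerator = 266.28 + 4148.34 = 4414.62
n1+n2-2 = 70
sp^2 = 4414.62 / 70 = 63.066

63.0660


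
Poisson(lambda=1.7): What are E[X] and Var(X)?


E[X] = Var(X) = lambda = 1.7

1.7, 1.7


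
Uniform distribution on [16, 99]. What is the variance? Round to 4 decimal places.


Var = (b-a)^2 / 12
(b-a)^2 = (99 - 16)^2 = 6889
Var = 6889/12 ≈ 574.083333

574.0833


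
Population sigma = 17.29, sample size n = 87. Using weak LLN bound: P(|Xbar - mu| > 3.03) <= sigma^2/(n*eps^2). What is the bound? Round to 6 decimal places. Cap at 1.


bound = min(1, sigma^2/(n*eps^2))
sigma^2 = 17.29^2 = 298.9441
n*eps^2 = 87 * 3.03^2 = 87 * 9.1809 = 798.7383
sigma^2/(n*eps^2) = 298.9441 / 798.7383 ≈ 0.37427040

0.374270


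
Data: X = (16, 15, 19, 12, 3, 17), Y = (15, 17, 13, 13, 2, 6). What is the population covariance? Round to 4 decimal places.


Cov = (1/n)*sum((xi-xbar)(yi-ybar))
n = 6, xbar = 82/6 = 41/3 ≈ 13.666667, ybar = 66/6 = 11
sum((xi-xbar)(yi-ybar)) = 104
Cov = 104 / 6 = 52/3 ≈ 17.333333

17.3333


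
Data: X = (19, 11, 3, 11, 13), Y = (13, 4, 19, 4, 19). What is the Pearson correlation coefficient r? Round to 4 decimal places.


r = sum((xi-xbar)(yi-ybar)) / sqrt(sum((xi-xbar)^2) * sum((yi-ybar)^2))
n = 5, xbar = 57/5 = 11.4, ybar = 59/5 = 11.8
Sxy = sum((xi-xbar)(yi-ybar)) = -33.6
Sxx = sum((xi-xbar)^2) = 131.2
Syy = sum((yi-ybar)^2) = 226.8
sqrt(Sxx*Syy) ≈ 172.499739
r = Sxy / sqrt(Sxx*Syy) = -33.6 / 172.499739 ≈ -0.194783

-0.1948


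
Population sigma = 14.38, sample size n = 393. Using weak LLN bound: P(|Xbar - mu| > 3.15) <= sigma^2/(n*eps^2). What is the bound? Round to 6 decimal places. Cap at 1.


bound = min(1, sigma^2/(n*eps^2))
sigma^2 = 14.38^2 = 206.7844
n*eps^2 = 393 * 3.15^2 = 393 * 9.9225 = 3899.5425
sigma^2/(n*eps^2) = 206.7844 / 3899.5425 ≈ 0.05302786

0.053028


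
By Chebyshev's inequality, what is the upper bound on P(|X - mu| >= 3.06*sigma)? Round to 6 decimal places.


P <= 1/k^2
k^2 = 3.06^2 = 9.3636
1/k^2 = 1 / 9.3636 ≈ 0.10679653

0.106797


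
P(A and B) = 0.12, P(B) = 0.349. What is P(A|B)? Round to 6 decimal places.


P(A|B) = P(A and B) / P(B) = 0.12 / 0.349 = 120/349 ≈ 0.34383954

0.343840


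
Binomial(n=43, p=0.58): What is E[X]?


E[X] = n*p = 43 * 0.58 = 24.94

24.94


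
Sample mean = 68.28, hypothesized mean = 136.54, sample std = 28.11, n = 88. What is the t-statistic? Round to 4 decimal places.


t = (xbar - mu0) / (s/sqrt(n))
xbar - mu0 = 68.28 - 136.54 = -68.26
sqrt(88) ≈ 9.38083152
s/sqrt(n) = 28.11 / 9.38083152 ≈ 2.99653607
t = -68.26 / 2.99653607 ≈ -22.779636

-22.7796


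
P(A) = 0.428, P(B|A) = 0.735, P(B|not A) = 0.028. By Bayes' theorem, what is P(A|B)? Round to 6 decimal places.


P(A|B) = P(B|A)*P(A) / P(B), P(B) = P(B|A)*P(A) + P(B|not A)*P(not A)
P(B|A)*P(A) = 0.735 * 0.428 = 0.31458
P(B|not A)*P(not A) = 0.028 * 0.572 = 0.016016
P(B) = 0.31458 + 0.016016 = 0.330596
P(A|B) = 0.31458 / 0.330596 ≈ 0.95155416

0.951554


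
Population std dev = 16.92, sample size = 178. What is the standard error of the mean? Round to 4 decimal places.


SE = sigma / sqrt(n)
sqrt(178) ≈ 13.341664
SE = 16.92 / 13.341664 ≈ 1.268208

1.2682


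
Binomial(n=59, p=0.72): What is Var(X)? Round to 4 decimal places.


Var = n*p*(1-p) = 59 * 0.72 * 0.28 = 11.8944

11.8944


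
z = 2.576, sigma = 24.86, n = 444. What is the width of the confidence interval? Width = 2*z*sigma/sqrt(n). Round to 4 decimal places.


width = 2*z*sigma/sqrt(n)
2*z*sigma = 2 * 2.576 * 24.86 = 128.07872
sqrt(444) ≈ 21.071308
width = 128.07872 / 21.071308 ≈ 6.078347

6.0783


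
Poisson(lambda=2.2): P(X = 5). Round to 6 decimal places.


P = e^(-lam) * lam^k / k!
e^(-2.2) ≈ 0.1108032
lam^k = 2.2^5 = 51.53632
k! = 5! = 120
P = 0.1108032 * 51.53632 / 120 ≈ 0.047587

0.047587


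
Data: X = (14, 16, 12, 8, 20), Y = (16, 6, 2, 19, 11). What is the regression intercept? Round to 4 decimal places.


a = ybar - b*xbar, where b = sum((xi-xbar)(yi-ybar)) / sum((xi-xbar)^2)
n = 5, xbar = 70/5 = 14, ybar = 54/5 = 10.8
Sxy = sum((xi-xbar)(yi-ybar)) = -40
Sxx = sum((xi-xbar)^2) = 80
b = Sxy / Sxx = -0.5
a = 10.8 - (-0.5) * 14 = 17.8

17.8000


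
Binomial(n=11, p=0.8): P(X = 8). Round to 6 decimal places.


P = C(n,k) * p^k * (1-p)^(n-k)
C(11,8) = 165
p^k = 0.8^8 ≈ 0.1677722
(1-p)^(n-k) = 0.2^3 = 0.008
P = 165 * 0.1677722 * 0.008 ≈ 0.221459

0.221459


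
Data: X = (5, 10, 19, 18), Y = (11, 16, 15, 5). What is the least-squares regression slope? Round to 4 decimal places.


b = sum((xi-xbar)(yi-ybar)) / sum((xi-xbar)^2)
n = 4, xbar = 52/4 = 13, ybar = 47/4 = 11.75
Sxy = sum((xi-xbar)(yi-ybar)) = -21
Sxx = sum((xi-xbar)^2) = 134
b = Sxy / Sxx = -21/134 ≈ -0.156716

-0.1567


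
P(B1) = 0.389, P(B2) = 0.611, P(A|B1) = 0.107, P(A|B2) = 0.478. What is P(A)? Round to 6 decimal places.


P(A) = P(A|B1)*P(B1) + P(A|B2)*P(B2)
P(A|B1)*P(B1) = 0.107 * 0.389 = 0.041623
P(A|B2)*P(B2) = 0.478 * 0.611 = 0.292058
P(A) = 0.041623 + 0.292058 = 0.333681

0.333681


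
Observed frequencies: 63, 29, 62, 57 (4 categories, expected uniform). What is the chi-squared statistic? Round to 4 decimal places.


chi2 = sum((O-E)^2/E), E = total/4
total = 211, E = 211/4 = 52.75
(63 - 52.75)^2 / 52.75 = 105.0625 / 52.75 = 1681/844 ≈ 1.991706
(29 - 52.75)^2 / 52.75 = 564.0625 / 52.75 = 9025/844 ≈ 10.693128
(62 - 52.75)^2 / 52.75 = 85.5625 / 52.75 = 1369/844 ≈ 1.622038
(57 - 52.75)^2 / 52.75 = 18.0625 / 52.75 = 289/844 ≈ 0.342417
chi2 = 3091/211 ≈ 14.649289

14.6493


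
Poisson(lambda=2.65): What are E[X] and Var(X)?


E[X] = Var(X) = lambda = 2.65

2.65, 2.65


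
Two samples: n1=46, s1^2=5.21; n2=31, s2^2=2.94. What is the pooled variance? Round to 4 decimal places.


sp^2 = ((n1-1)*s1^2 + (n2-1)*s2^2)/(n1+n2-2)
(n1-1)*s1^2 = 45 * 5.21 = 234.45
(n2-1)*s2^2 = 30 * 2.94 = 88.2
numerator = 234.45 + 88.2 = 322.65
n1+n2-2 = 75
sp^2 = 322.65 / 75 = 4.302

4.3020


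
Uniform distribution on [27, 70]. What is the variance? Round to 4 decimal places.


Var = (b-a)^2 / 12
(b-a)^2 = (70 - 27)^2 = 1849
Var = 1849/12 ≈ 154.083333

154.0833


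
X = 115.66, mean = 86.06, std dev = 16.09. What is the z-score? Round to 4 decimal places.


z = (X - mu) / sigma
X - mu = 115.66 - 86.06 = 29.6
z = 29.6 / 16.09 = 2960/1609 ≈ 1.839652

1.8397


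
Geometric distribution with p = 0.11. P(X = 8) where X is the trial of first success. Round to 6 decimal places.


P = (1-p)^(k-1) * p
(1-p)^(k-1) = 0.89^7 ≈ 0.4423133
P = 0.4423133 * 0.11 ≈ 0.04865447

0.048654


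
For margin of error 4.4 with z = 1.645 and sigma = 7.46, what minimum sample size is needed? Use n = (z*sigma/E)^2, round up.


z*sigma/E = 1.645 * 7.46 / 4.4 ≈ 2.789023
(z*sigma/E)^2 ≈ 7.778648
round up: n = 8

8


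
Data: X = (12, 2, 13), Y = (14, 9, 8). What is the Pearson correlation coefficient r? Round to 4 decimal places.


r = sum((xi-xbar)(yi-ybar)) / sqrt(sum((xi-xbar)^2) * sum((yi-ybar)^2))
n = 3, xbar = 27/3 = 9, ybar = 31/3 ≈ 10.333333
Sxy = sum((xi-xbar)(yi-ybar)) = 11
Sxx = sum((xi-xbar)^2) = 74
Syy = sum((yi-ybar)^2) = 62/3 ≈ 20.666667
sqrt(Sxx*Syy) ≈ 39.106692
r = Sxy / sqrt(Sxx*Syy) = 11 / 39.106692 ≈ 0.281282

0.2813


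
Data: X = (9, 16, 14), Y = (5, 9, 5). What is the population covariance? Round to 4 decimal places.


Cov = (1/n)*sum((xi-xbar)(yi-ybar))
n = 3, xbar = 39/3 = 13, ybar = 19/3 ≈ 6.333333
sum((xi-xbar)(yi-ybar)) = 12
Cov = 12 / 3 = 4

4.0000


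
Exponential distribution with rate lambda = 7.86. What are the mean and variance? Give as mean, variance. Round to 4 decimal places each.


mean = 1/lam, var = 1/lam^2
mean = 1 / 7.86 = 50/393 ≈ 0.127226
lam^2 = 7.86^2 = 61.7796
var = 1 / 61.7796 ≈ 0.016187

0.1272, 0.0162


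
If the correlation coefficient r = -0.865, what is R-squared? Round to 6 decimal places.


R^2 = r^2 = (-0.865)^2 = 0.748225

0.748225


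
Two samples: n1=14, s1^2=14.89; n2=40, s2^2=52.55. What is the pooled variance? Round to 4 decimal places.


sp^2 = ((n1-1)*s1^2 + (n2-1)*s2^2)/(n1+n2-2)
(n1-1)*s1^2 = 13 * 14.89 = 193.57
(n2-1)*s2^2 = 39 * 52.55 = 2049.45
numerator = 193.57 + 2049.45 = 2243.02
n1+n2-2 = 52
sp^2 = 2243.02 / 52 = 43.135

43.1350


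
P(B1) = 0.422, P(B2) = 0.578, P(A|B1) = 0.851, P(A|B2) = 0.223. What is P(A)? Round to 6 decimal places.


P(A) = P(A|B1)*P(B1) + P(A|B2)*P(B2)
P(A|B1)*P(B1) = 0.851 * 0.422 = 0.359122
P(A|B2)*P(B2) = 0.223 * 0.578 = 0.128894
P(A) = 0.359122 + 0.128894 = 0.488016

0.488016


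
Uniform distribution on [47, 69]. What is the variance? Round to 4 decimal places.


Var = (b-a)^2 / 12
(b-a)^2 = (69 - 47)^2 = 484
Var = 484/12 ≈ 40.333333

40.3333


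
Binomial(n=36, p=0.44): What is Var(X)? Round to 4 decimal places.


Var = n*p*(1-p) = 36 * 0.44 * 0.56 = 8.8704

8.8704


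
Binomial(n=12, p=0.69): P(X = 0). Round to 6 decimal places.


P = C(n,k) * p^k * (1-p)^(n-k)
C(12,0) = 1
p^k = 0.69^0 = 1
(1-p)^(n-k) = 0.31^12 ≈ 0.0000007876628
P = 1 * 1 * 0.0000007876628 ≈ 0.000001

0.000001


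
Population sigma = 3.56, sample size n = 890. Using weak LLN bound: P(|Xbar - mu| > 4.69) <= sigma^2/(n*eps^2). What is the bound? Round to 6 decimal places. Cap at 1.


bound = min(1, sigma^2/(n*eps^2))
sigma^2 = 3.56^2 = 12.6736
n*eps^2 = 890 * 4.69^2 = 890 * 21.9961 = 19576.529
sigma^2/(n*eps^2) = 12.6736 / 19576.529 ≈ 0.00064739

0.000647


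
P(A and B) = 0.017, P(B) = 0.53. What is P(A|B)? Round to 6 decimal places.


P(A|B) = P(A and B) / P(B) = 0.017 / 0.53 = 17/530 ≈ 0.03207547

0.032075


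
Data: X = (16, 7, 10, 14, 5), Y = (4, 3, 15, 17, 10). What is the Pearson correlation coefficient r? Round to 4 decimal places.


r = sum((xi-xbar)(yi-ybar)) / sqrt(sum((xi-xbar)^2) * sum((yi-ybar)^2))
n = 5, xbar = 52/5 = 10.4, ybar = 49/5 = 9.8
Sxy = sum((xi-xbar)(yi-ybar)) = 13.4
Sxx = sum((xi-xbar)^2) = 85.2
Syy = sum((yi-ybar)^2) = 158.8
sqrt(Sxx*Syy) ≈ 116.317497
r = Sxy / sqrt(Sxx*Syy) = 13.4 / 116.317497 ≈ 0.115202

0.1152


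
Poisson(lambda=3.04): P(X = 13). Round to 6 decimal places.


P = e^(-lam) * lam^k / k!
e^(-3.04) ≈ 0.04783489
lam^k = 3.04^13 ≈ 1893898.006504
k! = 13! = 6227020800
P = 0.04783489 * 1893898.006504 / 6227020800 ≈ 0.000015

0.000015


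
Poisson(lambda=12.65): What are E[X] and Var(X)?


E[X] = Var(X) = lambda = 12.65

12.65, 12.65


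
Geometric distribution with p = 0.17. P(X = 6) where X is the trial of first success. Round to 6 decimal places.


P = (1-p)^(k-1) * p
(1-p)^(k-1) = 0.83^5 ≈ 0.3939041
P = 0.3939041 * 0.17 ≈ 0.06696369

0.066964


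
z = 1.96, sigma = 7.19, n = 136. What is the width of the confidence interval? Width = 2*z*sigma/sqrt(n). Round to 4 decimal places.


width = 2*z*sigma/sqrt(n)
2*z*sigma = 2 * 1.96 * 7.19 = 28.1848
sqrt(136) ≈ 11.661904
width = 28.1848 / 11.661904 ≈ 2.416827

2.4168


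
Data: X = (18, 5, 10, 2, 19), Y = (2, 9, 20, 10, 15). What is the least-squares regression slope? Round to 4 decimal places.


b = sum((xi-xbar)(yi-ybar)) / sum((xi-xbar)^2)
n = 5, xbar = 54/5 = 10.8, ybar = 56/5 = 11.2
Sxy = sum((xi-xbar)(yi-ybar)) = -18.8
Sxx = sum((xi-xbar)^2) = 230.8
b = Sxy / Sxx = -47/577 ≈ -0.081456

-0.0815


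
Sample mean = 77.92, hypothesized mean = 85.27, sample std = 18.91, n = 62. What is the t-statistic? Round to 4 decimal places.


t = (xbar - mu0) / (s/sqrt(n))
xbar - mu0 = 77.92 - 85.27 = -7.35
sqrt(62) ≈ 7.87400787
s/sqrt(n) = 18.91 / 7.87400787 ≈ 2.40157240
t = -7.35 / 2.40157240 ≈ -3.060495

-3.0605


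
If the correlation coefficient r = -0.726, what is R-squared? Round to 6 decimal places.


R^2 = r^2 = (-0.726)^2 = 0.527076

0.527076


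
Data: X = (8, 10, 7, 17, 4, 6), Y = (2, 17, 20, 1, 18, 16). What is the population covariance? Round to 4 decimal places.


Cov = (1/n)*sum((xi-xbar)(yi-ybar))
n = 6, xbar = 52/6 = 26/3 ≈ 8.666667, ybar = 74/6 = 37/3 ≈ 12.333333
sum((xi-xbar)(yi-ybar)) = -391/3 ≈ -130.333333
Cov = -130.333333 / 6 = -391/18 ≈ -21.722222

-21.7222


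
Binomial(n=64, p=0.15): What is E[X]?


E[X] = n*p = 64 * 0.15 = 9.6

9.6


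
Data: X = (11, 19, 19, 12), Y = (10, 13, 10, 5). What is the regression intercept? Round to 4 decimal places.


a = ybar - b*xbar, where b = sum((xi-xbar)(yi-ybar)) / sum((xi-xbar)^2)
n = 4, xbar = 61/4 = 15.25, ybar = 38/4 = 9.5
Sxy = sum((xi-xbar)(yi-ybar)) = 27.5
Sxx = sum((xi-xbar)^2) = 56.75
b = Sxy / Sxx = 110/227 ≈ 0.484581
a = 9.5 - 0.484581 * 15.25 = 479/227 ≈ 2.110132

2.1101


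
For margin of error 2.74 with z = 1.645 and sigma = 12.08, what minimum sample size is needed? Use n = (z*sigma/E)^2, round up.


z*sigma/E = 1.645 * 12.08 / 2.74 = 49679/6850 ≈ 7.252409
(z*sigma/E)^2 ≈ 52.597433
round up: n = 53

53


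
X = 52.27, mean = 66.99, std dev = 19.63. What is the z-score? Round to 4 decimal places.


z = (X - mu) / sigma
X - mu = 52.27 - 66.99 = -14.72
z = -14.72 / 19.63 = -1472/1963 ≈ -0.749873

-0.7499


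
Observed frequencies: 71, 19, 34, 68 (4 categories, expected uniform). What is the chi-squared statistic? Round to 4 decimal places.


chi2 = sum((O-E)^2/E), E = total/4
total = 192, E = 192/4 = 48
(71 - 48)^2 / 48 = 529 / 48 = 529/48 ≈ 11.020833
(19 - 48)^2 / 48 = 841 / 48 = 841/48 ≈ 17.520833
(34 - 48)^2 / 48 = 196 / 48 = 49/12 ≈ 4.083333
(68 - 48)^2 / 48 = 400 / 48 = 25/3 ≈ 8.333333
chi2 = 983/24 ≈ 40.958333

40.9583


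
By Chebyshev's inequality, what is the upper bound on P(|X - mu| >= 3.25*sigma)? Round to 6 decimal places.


P <= 1/k^2
k^2 = 3.25^2 = 10.5625
1/k^2 = 1 / 10.5625 = 16/169 ≈ 0.09467456

0.094675


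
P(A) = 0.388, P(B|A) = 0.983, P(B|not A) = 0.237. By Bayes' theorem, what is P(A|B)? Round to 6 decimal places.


P(A|B) = P(B|A)*P(A) / P(B), P(B) = P(B|A)*P(A) + P(B|not A)*P(not A)
P(B|A)*P(A) = 0.983 * 0.388 = 0.381404
P(B|not A)*P(not A) = 0.237 * 0.612 = 0.145044
P(B) = 0.381404 + 0.145044 = 0.526448
P(A|B) = 0.381404 / 0.526448 ≈ 0.72448561

0.724486


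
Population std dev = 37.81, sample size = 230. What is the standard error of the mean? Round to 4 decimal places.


SE = sigma / sqrt(n)
sqrt(230) ≈ 15.165751
SE = 37.81 / 15.165751 ≈ 2.493118

2.4931


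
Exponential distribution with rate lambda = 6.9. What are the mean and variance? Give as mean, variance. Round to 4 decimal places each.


mean = 1/lam, var = 1/lam^2
mean = 1 / 6.9 = 10/69 ≈ 0.144928
lam^2 = 6.9^2 = 47.61
var = 1 / 47.61 = 100/4761 ≈ 0.021004

0.1449, 0.0210


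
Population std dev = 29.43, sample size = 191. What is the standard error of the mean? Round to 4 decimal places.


SE = sigma / sqrt(n)
sqrt(191) ≈ 13.820275
SE = 29.43 / 13.820275 ≈ 2.129480

2.1295


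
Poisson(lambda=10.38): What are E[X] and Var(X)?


E[X] = Var(X) = lambda = 10.38

10.38, 10.38


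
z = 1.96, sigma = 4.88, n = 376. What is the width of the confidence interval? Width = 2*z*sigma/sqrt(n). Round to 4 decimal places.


width = 2*z*sigma/sqrt(n)
2*z*sigma = 2 * 1.96 * 4.88 = 19.1296
sqrt(376) ≈ 19.390719
width = 19.1296 / 19.390719 ≈ 0.986534

0.9865


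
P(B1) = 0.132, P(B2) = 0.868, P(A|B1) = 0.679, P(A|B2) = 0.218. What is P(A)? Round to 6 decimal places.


P(A) = P(A|B1)*P(B1) + P(A|B2)*P(B2)
P(A|B1)*P(B1) = 0.679 * 0.132 = 0.089628
P(A|B2)*P(B2) = 0.218 * 0.868 = 0.189224
P(A) = 0.089628 + 0.189224 = 0.278852

0.278852


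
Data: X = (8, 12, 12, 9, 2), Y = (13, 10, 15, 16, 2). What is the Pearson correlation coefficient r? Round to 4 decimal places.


r = sum((xi-xbar)(yi-ybar)) / sqrt(sum((xi-xbar)^2) * sum((yi-ybar)^2))
n = 5, xbar = 43/5 = 8.6, ybar = 56/5 = 11.2
Sxy = sum((xi-xbar)(yi-ybar)) = 70.4
Sxx = sum((xi-xbar)^2) = 67.2
Syy = sum((yi-ybar)^2) = 126.8
sqrt(Sxx*Syy) ≈ 92.309046
r = Sxy / sqrt(Sxx*Syy) = 70.4 / 92.309046 ≈ 0.762655

0.7627


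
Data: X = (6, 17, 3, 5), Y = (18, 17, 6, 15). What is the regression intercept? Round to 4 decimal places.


a = ybar - b*xbar, where b = sum((xi-xbar)(yi-ybar)) / sum((xi-xbar)^2)
n = 4, xbar = 31/4 = 7.75, ybar = 56/4 = 14
Sxy = sum((xi-xbar)(yi-ybar)) = 56
Sxx = sum((xi-xbar)^2) = 118.75
b = Sxy / Sxx = 224/475 ≈ 0.471579
a = 14 - 0.471579 * 7.75 = 4914/475 ≈ 10.345263

10.3453


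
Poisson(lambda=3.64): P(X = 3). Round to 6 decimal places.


P = e^(-lam) * lam^k / k!
e^(-3.64) ≈ 0.02625234
lam^k = 3.64^3 = 48.228544
k! = 3! = 6
P = 0.02625234 * 48.228544 / 6 ≈ 0.211019

0.211019


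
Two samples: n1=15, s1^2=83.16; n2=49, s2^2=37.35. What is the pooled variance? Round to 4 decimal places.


sp^2 = ((n1-1)*s1^2 + (n2-1)*s2^2)/(n1+n2-2)
(n1-1)*s1^2 = 14 * 83.16 = 1164.24
(n2-1)*s2^2 = 48 * 37.35 = 1792.8
numerator = 1164.24 + 1792.8 = 2957.04
n1+n2-2 = 62
sp^2 = 2957.04 / 62 = 36963/775 ≈ 47.694194

47.6942


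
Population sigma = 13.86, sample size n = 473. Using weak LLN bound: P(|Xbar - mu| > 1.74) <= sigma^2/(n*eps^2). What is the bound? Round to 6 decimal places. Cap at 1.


bound = min(1, sigma^2/(n*eps^2))
sigma^2 = 13.86^2 = 192.0996
n*eps^2 = 473 * 1.74^2 = 473 * 3.0276 = 1432.0548
sigma^2/(n*eps^2) = 192.0996 / 1432.0548 ≈ 0.13414263

0.134143


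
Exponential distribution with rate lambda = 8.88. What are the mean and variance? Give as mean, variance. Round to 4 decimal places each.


mean = 1/lam, var = 1/lam^2
mean = 1 / 8.88 = 25/222 ≈ 0.112613
lam^2 = 8.88^2 = 78.8544
var = 1 / 78.8544 ≈ 0.012682

0.1126, 0.0127


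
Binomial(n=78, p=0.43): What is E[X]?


E[X] = n*p = 78 * 0.43 = 33.54

33.54


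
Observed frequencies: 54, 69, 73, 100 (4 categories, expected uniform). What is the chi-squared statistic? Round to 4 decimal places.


chi2 = sum((O-E)^2/E), E = total/4
total = 296, E = 296/4 = 74
(54 - 74)^2 / 74 = 400 / 74 = 200/37 ≈ 5.405405
(69 - 74)^2 / 74 = 25 / 74 = 25/74 ≈ 0.337838
(73 - 74)^2 / 74 = 1 / 74 = 1/74 ≈ 0.013514
(100 - 74)^2 / 74 = 676 / 74 = 338/37 ≈ 9.135135
chi2 = 551/37 ≈ 14.891892

14.8919


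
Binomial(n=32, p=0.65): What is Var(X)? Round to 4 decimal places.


Var = n*p*(1-p) = 32 * 0.65 * 0.35 = 7.28

7.2800


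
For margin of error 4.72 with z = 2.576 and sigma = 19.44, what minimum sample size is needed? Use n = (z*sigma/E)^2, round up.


z*sigma/E = 2.576 * 19.44 / 4.72 = 78246/7375 ≈ 10.609627
(z*sigma/E)^2 ≈ 112.564188
round up: n = 113

113
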